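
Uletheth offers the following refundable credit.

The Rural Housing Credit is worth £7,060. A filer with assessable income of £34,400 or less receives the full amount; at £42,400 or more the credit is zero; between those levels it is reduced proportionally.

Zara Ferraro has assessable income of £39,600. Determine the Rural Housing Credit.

Rural Housing Credit: £39,600 is £5,200 into a £8,000 phase-out range, leaving 2,800/8,000 of the credit: £7,060 × 2,800/8,000 = £2,471.

£2,471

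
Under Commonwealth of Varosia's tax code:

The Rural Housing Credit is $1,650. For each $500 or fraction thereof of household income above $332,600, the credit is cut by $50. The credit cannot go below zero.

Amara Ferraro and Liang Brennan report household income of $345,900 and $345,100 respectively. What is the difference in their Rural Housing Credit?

Amara ($345,900): Rural Housing Credit: income exceeds $332,600 by $13,300, which is 27 full-or-partial $500 increments; reduction = 27 × $50 = $1,350, leaving $300.
Liang ($345,100): Rural Housing Credit: income exceeds $332,600 by $12,500, which is 25 full-or-partial $500 increments; reduction = 25 × $50 = $1,250, leaving $400.
Difference: |$300 − $400| = $100.

$100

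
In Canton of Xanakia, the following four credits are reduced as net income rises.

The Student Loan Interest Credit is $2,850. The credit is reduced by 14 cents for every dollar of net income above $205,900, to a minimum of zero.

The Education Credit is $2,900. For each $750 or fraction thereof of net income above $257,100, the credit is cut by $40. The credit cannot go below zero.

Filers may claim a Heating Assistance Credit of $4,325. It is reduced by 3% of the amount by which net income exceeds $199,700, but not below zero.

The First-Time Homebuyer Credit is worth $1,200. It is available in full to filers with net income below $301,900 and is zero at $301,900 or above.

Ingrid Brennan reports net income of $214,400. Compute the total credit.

$9,644

Student Loan Interest Credit: 14% of the $8,500 excess over $205,900 is $1,190; credit = $2,850 − $1,190 = $1,660.
Education Credit: $214,400 is at or below the $257,100 threshold, so the full $2,900 applies.
Heating Assistance Credit: 3% of the $14,700 excess over $199,700 is $441; credit = $4,325 − $441 = $3,884.
First-Time Homebuyer Credit: $214,400 is below the $301,900 cutoff, so the full $1,200 applies.
Total: $1,660 + $2,900 + $3,884 + $1,200 = $9,644.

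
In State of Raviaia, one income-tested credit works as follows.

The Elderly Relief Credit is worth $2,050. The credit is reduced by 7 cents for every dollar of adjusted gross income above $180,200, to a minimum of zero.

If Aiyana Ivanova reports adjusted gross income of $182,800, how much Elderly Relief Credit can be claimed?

Elderly Relief Credit: 7% of the $2,600 excess over $180,200 is $182; credit = $2,050 − $182 = $1,868.

$1,868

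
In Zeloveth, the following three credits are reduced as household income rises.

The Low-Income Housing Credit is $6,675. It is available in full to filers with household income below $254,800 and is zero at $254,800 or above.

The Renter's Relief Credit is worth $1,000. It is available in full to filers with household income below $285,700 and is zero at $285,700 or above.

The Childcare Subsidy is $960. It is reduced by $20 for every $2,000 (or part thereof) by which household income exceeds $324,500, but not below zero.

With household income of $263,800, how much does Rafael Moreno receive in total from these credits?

Low-Income Housing Credit: $263,800 meets or exceeds the $254,800 cutoff, so the credit is $0.
Renter's Relief Credit: $263,800 is below the $285,700 cutoff, so the full $1,000 applies.
Childcare Subsidy: $263,800 is at or below the $324,500 threshold, so the full $960 applies.
Total: $0 + $1,000 + $960 = $1,960.

$1,960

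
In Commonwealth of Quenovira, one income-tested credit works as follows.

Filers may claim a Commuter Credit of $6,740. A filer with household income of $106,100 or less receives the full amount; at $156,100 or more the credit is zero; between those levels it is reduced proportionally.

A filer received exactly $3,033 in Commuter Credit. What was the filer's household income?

$133,600

$3,033 is 3,033/6,740 of the full $6,740, so 3,707/6,740 of the $50,000 range has been used: income = $106,100 + $50,000 × 3,707/6,740 = $133,600.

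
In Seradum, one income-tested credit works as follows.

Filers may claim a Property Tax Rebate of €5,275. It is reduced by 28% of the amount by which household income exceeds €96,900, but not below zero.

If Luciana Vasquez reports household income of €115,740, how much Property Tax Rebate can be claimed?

€0

Property Tax Rebate: 28% of the €18,840 excess over €96,900 is €5,275.20 ≥ base, so the credit is €0.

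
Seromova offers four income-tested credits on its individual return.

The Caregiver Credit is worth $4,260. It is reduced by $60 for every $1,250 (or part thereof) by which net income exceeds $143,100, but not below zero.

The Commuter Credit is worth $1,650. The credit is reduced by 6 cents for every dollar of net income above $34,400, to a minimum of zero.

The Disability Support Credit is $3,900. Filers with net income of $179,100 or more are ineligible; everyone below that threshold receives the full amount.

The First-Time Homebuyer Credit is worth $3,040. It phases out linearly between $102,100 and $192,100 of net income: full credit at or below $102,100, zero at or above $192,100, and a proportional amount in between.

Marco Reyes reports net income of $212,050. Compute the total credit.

Caregiver Credit: income exceeds $143,100 by $68,950, which is 56 full-or-partial $1,250 increments; reduction = 56 × $60 = $3,360, leaving $900.
Commuter Credit: 6% of the $177,650 excess over $34,400 is $10,659 ≥ base, so the credit is $0.
Disability Support Credit: $212,050 meets or exceeds the $179,100 cutoff, so the credit is $0.
First-Time Homebuyer Credit: $212,050 is at or above $192,100, so the credit is $0.
Total: $900 + $0 + $0 + $0 = $900.

$900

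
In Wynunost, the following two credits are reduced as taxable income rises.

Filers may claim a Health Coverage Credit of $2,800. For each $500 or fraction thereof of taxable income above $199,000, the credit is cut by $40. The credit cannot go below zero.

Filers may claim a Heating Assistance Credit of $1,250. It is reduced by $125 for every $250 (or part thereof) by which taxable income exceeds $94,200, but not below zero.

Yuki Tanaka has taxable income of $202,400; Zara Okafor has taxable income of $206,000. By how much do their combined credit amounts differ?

Yuki ($202,400): Health Coverage Credit: income exceeds $199,000 by $3,400, which is 7 full-or-partial $500 increments; reduction = 7 × $40 = $280, leaving $2,520. Heating Assistance Credit: income exceeds $94,200 by $108,200 → 433 increments × $125 = $54,125 ≥ base, so the credit is $0. total $2,520 + $0 = $2,520
Zara ($206,000): Health Coverage Credit: income exceeds $199,000 by $7,000, which is 14 full-or-partial $500 increments; reduction = 14 × $40 = $560, leaving $2,240. Heating Assistance Credit: income exceeds $94,200 by $111,800 → 448 increments × $125 = $56,000 ≥ base, so the credit is $0. total $2,240 + $0 = $2,240
Difference: |$2,520 − $2,240| = $280.

$280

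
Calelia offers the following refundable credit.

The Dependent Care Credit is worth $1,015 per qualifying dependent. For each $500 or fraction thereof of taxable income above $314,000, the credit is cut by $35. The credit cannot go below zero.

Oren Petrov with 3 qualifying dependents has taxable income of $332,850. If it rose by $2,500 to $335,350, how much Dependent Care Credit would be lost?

At $332,850 — base = 3 × $1,015 = $3,045. income exceeds $314,000 by $18,850, which is 38 full-or-partial $500 increments; reduction = 38 × $35 = $1,330, leaving $1,715.
At $335,350 — base = 3 × $1,015 = $3,045. income exceeds $314,000 by $21,350, which is 43 full-or-partial $500 increments; reduction = 43 × $35 = $1,505, leaving $1,540.
Lost: $1,715 − $1,540 = $175.

$175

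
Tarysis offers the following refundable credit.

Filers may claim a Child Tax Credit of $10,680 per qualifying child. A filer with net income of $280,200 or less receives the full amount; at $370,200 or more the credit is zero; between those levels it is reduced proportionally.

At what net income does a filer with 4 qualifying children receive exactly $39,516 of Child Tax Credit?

$286,950

Full credit = 4 × $10,680 = $42,720.
$39,516 is 39,516/42,720 of the full $42,720, so 3,204/42,720 of the $90,000 range has been used: income = $280,200 + $90,000 × 3,204/42,720 = $286,950.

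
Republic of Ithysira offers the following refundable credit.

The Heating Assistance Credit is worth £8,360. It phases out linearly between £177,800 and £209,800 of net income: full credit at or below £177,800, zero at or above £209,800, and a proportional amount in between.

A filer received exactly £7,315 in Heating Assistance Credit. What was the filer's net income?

£7,315 is 7,315/8,360 of the full £8,360, so 1,045/8,360 of the £32,000 range has been used: income = £177,800 + £32,000 × 1,045/8,360 = £181,800.

£181,800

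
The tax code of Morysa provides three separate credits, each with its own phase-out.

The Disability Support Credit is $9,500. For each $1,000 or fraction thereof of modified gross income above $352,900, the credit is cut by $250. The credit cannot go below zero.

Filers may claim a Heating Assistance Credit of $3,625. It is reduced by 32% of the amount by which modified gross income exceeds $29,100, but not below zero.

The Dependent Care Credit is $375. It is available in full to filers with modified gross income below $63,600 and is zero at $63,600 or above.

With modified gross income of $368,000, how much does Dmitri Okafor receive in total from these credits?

$5,500

Disability Support Credit: income exceeds $352,900 by $15,100, which is 16 full-or-partial $1,000 increments; reduction = 16 × $250 = $4,000, leaving $5,500.
Heating Assistance Credit: 32% of the $338,900 excess over $29,100 is $108,448 ≥ base, so the credit is $0.
Dependent Care Credit: $368,000 meets or exceeds the $63,600 cutoff, so the credit is $0.
Total: $5,500 + $0 + $0 = $5,500.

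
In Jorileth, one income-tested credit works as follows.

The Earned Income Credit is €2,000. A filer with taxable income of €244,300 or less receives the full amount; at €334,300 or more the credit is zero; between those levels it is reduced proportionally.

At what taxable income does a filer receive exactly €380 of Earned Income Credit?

€317,200

€380 is 380/2,000 of the full €2,000, so 1,620/2,000 of the €90,000 range has been used: income = €244,300 + €90,000 × 1,620/2,000 = €317,200.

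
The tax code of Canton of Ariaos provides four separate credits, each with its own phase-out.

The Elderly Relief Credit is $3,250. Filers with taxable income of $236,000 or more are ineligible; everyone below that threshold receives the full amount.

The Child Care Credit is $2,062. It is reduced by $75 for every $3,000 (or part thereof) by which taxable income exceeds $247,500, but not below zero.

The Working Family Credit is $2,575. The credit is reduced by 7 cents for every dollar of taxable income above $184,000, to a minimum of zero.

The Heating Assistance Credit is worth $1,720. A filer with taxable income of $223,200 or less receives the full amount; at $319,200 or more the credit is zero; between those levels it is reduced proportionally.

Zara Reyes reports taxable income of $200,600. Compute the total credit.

Elderly Relief Credit: $200,600 is below the $236,000 cutoff, so the full $3,250 applies.
Child Care Credit: $200,600 is at or below the $247,500 threshold, so the full $2,062 applies.
Working Family Credit: 7% of the $16,600 excess over $184,000 is $1,162; credit = $2,575 − $1,162 = $1,413.
Heating Assistance Credit: $200,600 is at or below the $223,200 threshold, so the full $1,720 applies.
Total: $3,250 + $2,062 + $1,413 + $1,720 = $8,445.

$8,445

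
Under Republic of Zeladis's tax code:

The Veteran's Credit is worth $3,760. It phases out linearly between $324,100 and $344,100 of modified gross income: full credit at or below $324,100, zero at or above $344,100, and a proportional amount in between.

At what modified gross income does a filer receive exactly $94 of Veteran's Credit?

$94 is 94/3,760 of the full $3,760, so 3,666/3,760 of the $20,000 range has been used: income = $324,100 + $20,000 × 3,666/3,760 = $343,600.

$343,600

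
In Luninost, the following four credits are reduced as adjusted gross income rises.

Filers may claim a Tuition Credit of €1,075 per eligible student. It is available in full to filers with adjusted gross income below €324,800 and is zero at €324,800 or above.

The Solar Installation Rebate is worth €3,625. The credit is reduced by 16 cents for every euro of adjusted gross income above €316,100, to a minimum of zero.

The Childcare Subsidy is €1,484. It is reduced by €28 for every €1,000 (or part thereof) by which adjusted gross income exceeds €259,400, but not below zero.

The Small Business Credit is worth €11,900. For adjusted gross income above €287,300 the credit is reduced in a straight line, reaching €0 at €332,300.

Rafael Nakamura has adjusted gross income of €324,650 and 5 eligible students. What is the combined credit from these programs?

€9,655

Tuition Credit: base = 5 × €1,075 = €5,375. €324,650 is below the €324,800 cutoff, so the full €5,375 applies.
Solar Installation Rebate: 16% of the €8,550 excess over €316,100 is €1,368; credit = €3,625 − €1,368 = €2,257.
Childcare Subsidy: income exceeds €259,400 by €65,250 → 66 increments × €28 = €1,848 ≥ base, so the credit is €0.
Small Business Credit: €324,650 is €37,350 into a €45,000 phase-out range, leaving 7,650/45,000 of the credit: €11,900 × 7,650/45,000 = €2,023.
Total: €5,375 + €2,257 + €0 + €2,023 = €9,655.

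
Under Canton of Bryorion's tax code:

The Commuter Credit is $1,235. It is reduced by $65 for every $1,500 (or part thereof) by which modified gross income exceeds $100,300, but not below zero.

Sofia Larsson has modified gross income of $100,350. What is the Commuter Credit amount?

$1,170

Commuter Credit: income exceeds $100,300 by $50, which is 1 full-or-partial $1,500 increment; reduction = 1 × $65 = $65, leaving $1,170.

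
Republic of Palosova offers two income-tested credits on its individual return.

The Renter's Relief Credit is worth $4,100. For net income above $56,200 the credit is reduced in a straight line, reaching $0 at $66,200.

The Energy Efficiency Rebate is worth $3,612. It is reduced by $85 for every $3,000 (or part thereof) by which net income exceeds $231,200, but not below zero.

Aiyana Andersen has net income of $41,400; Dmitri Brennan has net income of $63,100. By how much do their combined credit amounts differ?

Aiyana ($41,400): Renter's Relief Credit: $41,400 is at or below the $56,200 threshold, so the full $4,100 applies. Energy Efficiency Rebate: $41,400 is at or below the $231,200 threshold, so the full $3,612 applies. total $4,100 + $3,612 = $7,712
Dmitri ($63,100): Renter's Relief Credit: $63,100 is $6,900 into a $10,000 phase-out range, leaving 3,100/10,000 of the credit: $4,100 × 3,100/10,000 = $1,271. Energy Efficiency Rebate: $63,100 is at or below the $231,200 threshold, so the full $3,612 applies. total $1,271 + $3,612 = $4,883
Difference: |$7,712 − $4,883| = $2,829.

$2,829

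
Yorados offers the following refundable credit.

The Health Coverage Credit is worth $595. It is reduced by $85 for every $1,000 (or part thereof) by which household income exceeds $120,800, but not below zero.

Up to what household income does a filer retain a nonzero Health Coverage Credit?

After 6 increments the reduction is 6 × $85 = $510, leaving $85; one more increment wipes it out. Increment 6 ends at excess 6 × $1,000 = $6,000, so the highest qualifying income is $120,800 + $6,000 = $126,800.

$126,800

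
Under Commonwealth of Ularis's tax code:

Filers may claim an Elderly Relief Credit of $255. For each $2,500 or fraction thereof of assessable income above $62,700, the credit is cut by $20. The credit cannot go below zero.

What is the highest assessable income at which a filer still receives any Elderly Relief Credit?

After 12 increments the reduction is 12 × $20 = $240, leaving $15; one more increment wipes it out. Increment 12 ends at excess 12 × $2,500 = $30,000, so the highest qualifying income is $62,700 + $30,000 = $92,700.

$92,700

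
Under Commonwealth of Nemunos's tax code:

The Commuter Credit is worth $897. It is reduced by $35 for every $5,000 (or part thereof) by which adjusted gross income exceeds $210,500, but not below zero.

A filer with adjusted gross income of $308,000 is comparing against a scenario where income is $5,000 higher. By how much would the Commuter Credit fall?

$35

At $308,000 — income exceeds $210,500 by $97,500, which is 20 full-or-partial $5,000 increments; reduction = 20 × $35 = $700, leaving $197.
At $313,000 — income exceeds $210,500 by $102,500, which is 21 full-or-partial $5,000 increments; reduction = 21 × $35 = $735, leaving $162.
Lost: $197 − $162 = $35.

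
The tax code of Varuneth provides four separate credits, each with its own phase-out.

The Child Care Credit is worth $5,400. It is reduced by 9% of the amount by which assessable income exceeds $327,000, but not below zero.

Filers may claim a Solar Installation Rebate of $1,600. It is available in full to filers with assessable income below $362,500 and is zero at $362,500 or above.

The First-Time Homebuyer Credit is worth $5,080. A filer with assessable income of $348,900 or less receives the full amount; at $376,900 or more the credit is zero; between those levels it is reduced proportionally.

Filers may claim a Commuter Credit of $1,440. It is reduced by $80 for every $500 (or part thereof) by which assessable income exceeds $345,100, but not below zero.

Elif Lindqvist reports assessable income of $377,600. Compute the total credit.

$846

Child Care Credit: 9% of the $50,600 excess over $327,000 is $4,554; credit = $5,400 − $4,554 = $846.
Solar Installation Rebate: $377,600 meets or exceeds the $362,500 cutoff, so the credit is $0.
First-Time Homebuyer Credit: $377,600 is at or above $376,900, so the credit is $0.
Commuter Credit: income exceeds $345,100 by $32,500 → 65 increments × $80 = $5,200 ≥ base, so the credit is $0.
Total: $846 + $0 + $0 + $0 = $846.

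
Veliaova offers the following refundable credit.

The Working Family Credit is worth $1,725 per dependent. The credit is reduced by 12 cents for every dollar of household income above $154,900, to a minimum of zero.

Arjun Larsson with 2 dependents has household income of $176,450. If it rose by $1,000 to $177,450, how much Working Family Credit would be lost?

$120

At $176,450 — base = 2 × $1,725 = $3,450. 12% of the $21,550 excess over $154,900 is $2,586; credit = $3,450 − $2,586 = $864.
At $177,450 — base = 2 × $1,725 = $3,450. 12% of the $22,550 excess over $154,900 is $2,706; credit = $3,450 − $2,706 = $744.
Lost: $864 − $744 = $120.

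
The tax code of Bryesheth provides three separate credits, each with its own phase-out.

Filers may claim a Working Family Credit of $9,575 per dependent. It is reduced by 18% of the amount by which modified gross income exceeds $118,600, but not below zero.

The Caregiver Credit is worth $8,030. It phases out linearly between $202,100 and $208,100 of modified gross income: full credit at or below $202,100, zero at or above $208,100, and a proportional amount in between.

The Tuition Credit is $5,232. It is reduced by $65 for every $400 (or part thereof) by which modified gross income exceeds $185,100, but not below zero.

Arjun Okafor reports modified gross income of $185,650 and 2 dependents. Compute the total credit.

Working Family Credit: base = 2 × $9,575 = $19,150. 18% of the $67,050 excess over $118,600 is $12,069; credit = $19,150 − $12,069 = $7,081.
Caregiver Credit: $185,650 is at or below the $202,100 threshold, so the full $8,030 applies.
Tuition Credit: income exceeds $185,100 by $550, which is 2 full-or-partial $400 increments; reduction = 2 × $65 = $130, leaving $5,102.
Total: $7,081 + $8,030 + $5,102 = $20,213.

$20,213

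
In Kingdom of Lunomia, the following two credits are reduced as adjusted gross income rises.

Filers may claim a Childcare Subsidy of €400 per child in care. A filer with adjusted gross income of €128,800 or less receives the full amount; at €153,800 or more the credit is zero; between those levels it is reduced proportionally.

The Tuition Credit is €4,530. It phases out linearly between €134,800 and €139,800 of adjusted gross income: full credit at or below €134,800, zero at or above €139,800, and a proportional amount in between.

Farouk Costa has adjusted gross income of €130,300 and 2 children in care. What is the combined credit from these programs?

Childcare Subsidy: base = 2 × €400 = €800. €130,300 is €1,500 into a €25,000 phase-out range, leaving 23,500/25,000 of the credit: €800 × 23,500/25,000 = €752.
Tuition Credit: €130,300 is at or below the €134,800 threshold, so the full €4,530 applies.
Total: €752 + €4,530 = €5,282.

€5,282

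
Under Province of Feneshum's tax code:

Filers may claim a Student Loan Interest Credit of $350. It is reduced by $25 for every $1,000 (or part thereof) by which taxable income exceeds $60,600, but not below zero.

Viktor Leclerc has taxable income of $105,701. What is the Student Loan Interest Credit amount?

$0

Student Loan Interest Credit: income exceeds $60,600 by $45,101 → 46 increments × $25 = $1,150 ≥ base, so the credit is $0.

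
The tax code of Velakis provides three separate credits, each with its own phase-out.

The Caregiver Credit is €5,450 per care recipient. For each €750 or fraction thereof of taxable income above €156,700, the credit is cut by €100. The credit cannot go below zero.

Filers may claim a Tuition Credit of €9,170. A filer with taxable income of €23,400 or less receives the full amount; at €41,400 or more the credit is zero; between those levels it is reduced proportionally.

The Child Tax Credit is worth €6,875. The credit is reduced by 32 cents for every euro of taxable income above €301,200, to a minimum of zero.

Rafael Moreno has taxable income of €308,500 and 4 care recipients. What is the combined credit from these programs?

Caregiver Credit: base = 4 × €5,450 = €21,800. income exceeds €156,700 by €151,800, which is 203 full-or-partial €750 increments; reduction = 203 × €100 = €20,300, leaving €1,500.
Tuition Credit: €308,500 is at or above €41,400, so the credit is €0.
Child Tax Credit: 32% of the €7,300 excess over €301,200 is €2,336; credit = €6,875 − €2,336 = €4,539.
Total: €1,500 + €0 + €4,539 = €6,039.

€6,039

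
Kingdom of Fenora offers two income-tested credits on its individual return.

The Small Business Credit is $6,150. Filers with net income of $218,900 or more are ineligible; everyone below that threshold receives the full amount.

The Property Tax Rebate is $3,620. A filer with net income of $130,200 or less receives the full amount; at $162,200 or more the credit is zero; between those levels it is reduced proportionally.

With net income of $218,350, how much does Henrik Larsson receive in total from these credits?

Small Business Credit: $218,350 is below the $218,900 cutoff, so the full $6,150 applies.
Property Tax Rebate: $218,350 is at or above $162,200, so the credit is $0.
Total: $6,150 + $0 = $6,150.

$6,150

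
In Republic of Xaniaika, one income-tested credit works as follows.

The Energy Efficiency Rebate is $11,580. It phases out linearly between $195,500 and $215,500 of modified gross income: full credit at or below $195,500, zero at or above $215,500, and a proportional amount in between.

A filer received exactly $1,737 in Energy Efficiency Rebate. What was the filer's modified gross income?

$212,500

$1,737 is 1,737/11,580 of the full $11,580, so 9,843/11,580 of the $20,000 range has been used: income = $195,500 + $20,000 × 9,843/11,580 = $212,500.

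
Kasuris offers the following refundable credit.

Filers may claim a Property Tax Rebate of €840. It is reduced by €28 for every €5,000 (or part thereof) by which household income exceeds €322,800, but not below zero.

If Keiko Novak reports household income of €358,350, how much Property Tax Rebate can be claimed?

Property Tax Rebate: income exceeds €322,800 by €35,550, which is 8 full-or-partial €5,000 increments; reduction = 8 × €28 = €224, leaving €616.

€616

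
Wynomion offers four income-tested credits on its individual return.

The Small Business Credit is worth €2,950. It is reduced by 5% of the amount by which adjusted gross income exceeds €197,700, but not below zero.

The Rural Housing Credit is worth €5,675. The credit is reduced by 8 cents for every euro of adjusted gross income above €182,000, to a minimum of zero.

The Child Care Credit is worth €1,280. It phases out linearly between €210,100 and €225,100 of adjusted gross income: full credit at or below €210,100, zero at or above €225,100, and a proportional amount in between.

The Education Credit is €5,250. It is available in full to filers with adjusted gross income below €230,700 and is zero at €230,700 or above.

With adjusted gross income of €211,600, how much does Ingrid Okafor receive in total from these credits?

Small Business Credit: 5% of the €13,900 excess over €197,700 is €695; credit = €2,950 − €695 = €2,255.
Rural Housing Credit: 8% of the €29,600 excess over €182,000 is €2,368; credit = €5,675 − €2,368 = €3,307.
Child Care Credit: €211,600 is €1,500 into a €15,000 phase-out range, leaving 13,500/15,000 of the credit: €1,280 × 13,500/15,000 = €1,152.
Education Credit: €211,600 is below the €230,700 cutoff, so the full €5,250 applies.
Total: €2,255 + €3,307 + €1,152 + €5,250 = €11,964.

€11,964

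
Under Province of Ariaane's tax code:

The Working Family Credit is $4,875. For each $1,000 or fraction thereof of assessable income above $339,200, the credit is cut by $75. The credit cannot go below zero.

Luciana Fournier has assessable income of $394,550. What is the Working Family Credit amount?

Working Family Credit: income exceeds $339,200 by $55,350, which is 56 full-or-partial $1,000 increments; reduction = 56 × $75 = $4,200, leaving $675.

$675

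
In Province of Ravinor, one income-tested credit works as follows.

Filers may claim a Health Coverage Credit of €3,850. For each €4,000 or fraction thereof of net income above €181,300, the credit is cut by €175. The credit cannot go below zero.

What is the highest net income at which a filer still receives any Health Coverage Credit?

After 21 increments the reduction is 21 × €175 = €3,675, leaving €175; one more increment wipes it out. Increment 21 ends at excess 21 × €4,000 = €84,000, so the highest qualifying income is €181,300 + €84,000 = €265,300.

€265,300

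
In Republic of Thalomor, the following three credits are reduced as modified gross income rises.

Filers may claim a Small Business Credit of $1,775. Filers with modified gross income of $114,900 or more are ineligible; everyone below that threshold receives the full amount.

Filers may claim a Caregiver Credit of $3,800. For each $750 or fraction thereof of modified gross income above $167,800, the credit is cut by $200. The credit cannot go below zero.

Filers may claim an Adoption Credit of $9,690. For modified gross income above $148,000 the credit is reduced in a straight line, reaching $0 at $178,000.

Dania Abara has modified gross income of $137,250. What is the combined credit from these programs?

$13,490

Small Business Credit: $137,250 meets or exceeds the $114,900 cutoff, so the credit is $0.
Caregiver Credit: $137,250 is at or below the $167,800 threshold, so the full $3,800 applies.
Adoption Credit: $137,250 is at or below the $148,000 threshold, so the full $9,690 applies.
Total: $0 + $3,800 + $9,690 = $13,490.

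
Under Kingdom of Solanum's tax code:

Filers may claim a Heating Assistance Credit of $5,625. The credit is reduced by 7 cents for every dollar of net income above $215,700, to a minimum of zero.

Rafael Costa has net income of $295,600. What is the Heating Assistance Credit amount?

Heating Assistance Credit: 7% of the $79,900 excess over $215,700 is $5,593; credit = $5,625 − $5,593 = $32.

$32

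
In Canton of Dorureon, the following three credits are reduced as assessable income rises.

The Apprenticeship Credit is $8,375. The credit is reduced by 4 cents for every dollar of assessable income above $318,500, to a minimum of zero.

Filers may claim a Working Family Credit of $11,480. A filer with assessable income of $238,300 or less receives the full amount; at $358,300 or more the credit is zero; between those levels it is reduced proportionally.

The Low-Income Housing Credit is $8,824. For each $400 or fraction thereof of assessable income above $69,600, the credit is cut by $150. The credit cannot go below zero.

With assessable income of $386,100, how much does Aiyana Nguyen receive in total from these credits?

$5,671

Apprenticeship Credit: 4% of the $67,600 excess over $318,500 is $2,704; credit = $8,375 − $2,704 = $5,671.
Working Family Credit: $386,100 is at or above $358,300, so the credit is $0.
Low-Income Housing Credit: income exceeds $69,600 by $316,500 → 792 increments × $150 = $118,800 ≥ base, so the credit is $0.
Total: $5,671 + $0 + $0 = $5,671.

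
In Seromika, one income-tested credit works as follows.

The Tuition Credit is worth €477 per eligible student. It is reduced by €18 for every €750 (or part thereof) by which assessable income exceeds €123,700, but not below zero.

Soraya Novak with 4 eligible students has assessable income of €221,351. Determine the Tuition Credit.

€0

Tuition Credit: base = 4 × €477 = €1,908. income exceeds €123,700 by €97,651 → 131 increments × €18 = €2,358 ≥ base, so the credit is €0.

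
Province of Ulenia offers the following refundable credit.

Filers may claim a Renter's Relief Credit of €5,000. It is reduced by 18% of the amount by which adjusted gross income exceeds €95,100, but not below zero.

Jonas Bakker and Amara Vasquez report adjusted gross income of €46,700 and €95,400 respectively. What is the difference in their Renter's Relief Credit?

€54

Jonas (€46,700): Renter's Relief Credit: €46,700 is at or below the €95,100 threshold, so the full €5,000 applies.
Amara (€95,400): Renter's Relief Credit: 18% of the €300 excess over €95,100 is €54; credit = €5,000 − €54 = €4,946.
Difference: |€5,000 − €4,946| = €54.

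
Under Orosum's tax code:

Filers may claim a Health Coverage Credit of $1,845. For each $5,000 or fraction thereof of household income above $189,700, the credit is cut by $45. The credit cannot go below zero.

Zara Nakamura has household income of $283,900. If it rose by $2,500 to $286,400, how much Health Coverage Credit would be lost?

$45

At $283,900 — income exceeds $189,700 by $94,200, which is 19 full-or-partial $5,000 increments; reduction = 19 × $45 = $855, leaving $990.
At $286,400 — income exceeds $189,700 by $96,700, which is 20 full-or-partial $5,000 increments; reduction = 20 × $45 = $900, leaving $945.
Lost: $990 − $945 = $45.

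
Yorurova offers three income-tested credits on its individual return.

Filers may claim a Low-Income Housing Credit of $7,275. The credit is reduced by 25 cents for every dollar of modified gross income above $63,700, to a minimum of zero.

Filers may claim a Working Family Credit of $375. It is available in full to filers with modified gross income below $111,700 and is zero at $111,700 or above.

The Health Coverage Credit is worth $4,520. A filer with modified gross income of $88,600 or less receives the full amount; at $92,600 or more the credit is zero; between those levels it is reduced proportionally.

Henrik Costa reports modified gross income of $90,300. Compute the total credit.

$3,599

Low-Income Housing Credit: 25% of the $26,600 excess over $63,700 is $6,650; credit = $7,275 − $6,650 = $625.
Working Family Credit: $90,300 is below the $111,700 cutoff, so the full $375 applies.
Health Coverage Credit: $90,300 is $1,700 into a $4,000 phase-out range, leaving 2,300/4,000 of the credit: $4,520 × 2,300/4,000 = $2,599.
Total: $625 + $375 + $2,599 = $3,599.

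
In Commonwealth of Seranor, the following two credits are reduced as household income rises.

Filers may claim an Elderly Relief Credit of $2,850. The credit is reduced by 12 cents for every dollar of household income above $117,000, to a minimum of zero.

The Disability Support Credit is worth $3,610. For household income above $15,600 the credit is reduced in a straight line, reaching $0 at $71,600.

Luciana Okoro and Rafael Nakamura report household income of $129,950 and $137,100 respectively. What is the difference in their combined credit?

Luciana ($129,950): Elderly Relief Credit: 12% of the $12,950 excess over $117,000 is $1,554; credit = $2,850 − $1,554 = $1,296. Disability Support Credit: $129,950 is at or above $71,600, so the credit is $0. total $1,296 + $0 = $1,296
Rafael ($137,100): Elderly Relief Credit: 12% of the $20,100 excess over $117,000 is $2,412; credit = $2,850 − $2,412 = $438. Disability Support Credit: $137,100 is at or above $71,600, so the credit is $0. total $438 + $0 = $438
Difference: |$1,296 − $438| = $858.

$858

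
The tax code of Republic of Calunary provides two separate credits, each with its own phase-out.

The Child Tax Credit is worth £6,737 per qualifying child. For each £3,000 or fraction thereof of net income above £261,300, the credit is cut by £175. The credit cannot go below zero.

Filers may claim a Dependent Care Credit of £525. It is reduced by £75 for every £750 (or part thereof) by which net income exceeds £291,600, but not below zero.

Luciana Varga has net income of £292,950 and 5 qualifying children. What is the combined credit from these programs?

£32,135

Child Tax Credit: base = 5 × £6,737 = £33,685. income exceeds £261,300 by £31,650, which is 11 full-or-partial £3,000 increments; reduction = 11 × £175 = £1,925, leaving £31,760.
Dependent Care Credit: income exceeds £291,600 by £1,350, which is 2 full-or-partial £750 increments; reduction = 2 × £75 = £150, leaving £375.
Total: £31,760 + £375 = £32,135.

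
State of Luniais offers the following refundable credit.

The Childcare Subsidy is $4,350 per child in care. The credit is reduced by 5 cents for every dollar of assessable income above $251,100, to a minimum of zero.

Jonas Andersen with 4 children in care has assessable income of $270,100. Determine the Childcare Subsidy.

$16,450

Childcare Subsidy: base = 4 × $4,350 = $17,400. 5% of the $19,000 excess over $251,100 is $950; credit = $17,400 − $950 = $16,450.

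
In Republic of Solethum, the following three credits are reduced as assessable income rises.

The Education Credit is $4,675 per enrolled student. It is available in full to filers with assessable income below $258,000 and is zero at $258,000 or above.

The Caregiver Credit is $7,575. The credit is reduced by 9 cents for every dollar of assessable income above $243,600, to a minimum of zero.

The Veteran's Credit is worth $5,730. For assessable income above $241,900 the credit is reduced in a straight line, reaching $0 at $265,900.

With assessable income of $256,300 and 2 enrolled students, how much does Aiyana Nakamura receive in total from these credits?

Education Credit: base = 2 × $4,675 = $9,350. $256,300 is below the $258,000 cutoff, so the full $9,350 applies.
Caregiver Credit: 9% of the $12,700 excess over $243,600 is $1,143; credit = $7,575 − $1,143 = $6,432.
Veteran's Credit: $256,300 is $14,400 into a $24,000 phase-out range, leaving 9,600/24,000 of the credit: $5,730 × 9,600/24,000 = $2,292.
Total: $9,350 + $6,432 + $2,292 = $18,074.

$18,074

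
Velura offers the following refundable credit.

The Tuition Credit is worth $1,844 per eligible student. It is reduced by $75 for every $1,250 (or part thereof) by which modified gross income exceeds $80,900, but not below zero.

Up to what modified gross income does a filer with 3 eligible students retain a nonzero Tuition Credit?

Full credit = 3 × $1,844 = $5,532.
After 73 increments the reduction is 73 × $75 = $5,475, leaving $57; one more increment wipes it out. Increment 73 ends at excess 73 × $1,250 = $91,250, so the highest qualifying income is $80,900 + $91,250 = $172,150.

$172,150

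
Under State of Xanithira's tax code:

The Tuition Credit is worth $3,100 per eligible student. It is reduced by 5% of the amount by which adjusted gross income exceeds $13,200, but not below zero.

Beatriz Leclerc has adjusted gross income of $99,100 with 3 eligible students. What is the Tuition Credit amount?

Tuition Credit: base = 3 × $3,100 = $9,300. 5% of the $85,900 excess over $13,200 is $4,295; credit = $9,300 − $4,295 = $5,005.

$5,005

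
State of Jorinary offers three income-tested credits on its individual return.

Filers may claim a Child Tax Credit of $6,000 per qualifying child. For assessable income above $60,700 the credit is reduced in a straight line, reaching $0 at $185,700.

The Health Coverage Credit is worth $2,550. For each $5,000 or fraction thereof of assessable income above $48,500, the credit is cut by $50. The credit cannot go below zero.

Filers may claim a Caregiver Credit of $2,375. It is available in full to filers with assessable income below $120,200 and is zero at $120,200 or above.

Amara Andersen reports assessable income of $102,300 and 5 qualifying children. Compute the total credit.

Child Tax Credit: base = 5 × $6,000 = $30,000. $102,300 is $41,600 into a $125,000 phase-out range, leaving 83,400/125,000 of the credit: $30,000 × 83,400/125,000 = $20,016.
Health Coverage Credit: income exceeds $48,500 by $53,800, which is 11 full-or-partial $5,000 increments; reduction = 11 × $50 = $550, leaving $2,000.
Caregiver Credit: $102,300 is below the $120,200 cutoff, so the full $2,375 applies.
Total: $20,016 + $2,000 + $2,375 = $24,391.

$24,391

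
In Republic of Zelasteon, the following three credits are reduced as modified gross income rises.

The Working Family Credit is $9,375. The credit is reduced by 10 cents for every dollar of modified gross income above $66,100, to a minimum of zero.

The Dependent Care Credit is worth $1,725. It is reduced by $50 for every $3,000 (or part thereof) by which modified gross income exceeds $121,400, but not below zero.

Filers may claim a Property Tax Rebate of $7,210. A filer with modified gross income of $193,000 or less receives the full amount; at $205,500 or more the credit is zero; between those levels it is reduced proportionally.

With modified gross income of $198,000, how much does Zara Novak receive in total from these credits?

$4,751

Working Family Credit: 10% of the $131,900 excess over $66,100 is $13,190 ≥ base, so the credit is $0.
Dependent Care Credit: income exceeds $121,400 by $76,600, which is 26 full-or-partial $3,000 increments; reduction = 26 × $50 = $1,300, leaving $425.
Property Tax Rebate: $198,000 is $5,000 into a $12,500 phase-out range, leaving 7,500/12,500 of the credit: $7,210 × 7,500/12,500 = $4,326.
Total: $0 + $425 + $4,326 = $4,751.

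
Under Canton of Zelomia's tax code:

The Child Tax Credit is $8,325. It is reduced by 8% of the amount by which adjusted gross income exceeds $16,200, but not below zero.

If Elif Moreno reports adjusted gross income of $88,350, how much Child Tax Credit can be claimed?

Child Tax Credit: 8% of the $72,150 excess over $16,200 is $5,772; credit = $8,325 − $5,772 = $2,553.

$2,553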